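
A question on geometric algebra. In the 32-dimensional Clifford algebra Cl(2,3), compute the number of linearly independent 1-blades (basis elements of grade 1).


Number of grade-k basis blades in Cl(p,q) with n = p + q is C(n, k).
n = 2 + 3 = 5
C(5, 1) = 5! / (1! * 4!)
= 120 / (1 * 24)
= 5


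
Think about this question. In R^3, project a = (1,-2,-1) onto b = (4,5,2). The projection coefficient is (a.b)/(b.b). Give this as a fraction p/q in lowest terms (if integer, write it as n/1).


Projection coefficient = (a . b) / (b . b)
a . b = 1*4 + (-2)*5 + (-1)*2
= 4 + (-10) + (-2) = -8
b . b = 4^2 + 5^2 + 2^2
= 16 + 25 + 4 = 45
Coefficient = -8/45
In lowest terms: -8/45


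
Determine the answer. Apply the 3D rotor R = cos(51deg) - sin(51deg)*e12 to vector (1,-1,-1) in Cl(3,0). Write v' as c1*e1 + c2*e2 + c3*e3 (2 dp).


Rotor R = cos(51deg) - sin(51deg)*e12
Rotation angle theta = 2 * 51 = 102 degrees in the e12 plane (e1 -> e2).
The component perpendicular to the plane (e3) is invariant: v'_3 = v3 = -1.00
cos(102deg) = -0.2079, sin(102deg) = 0.9781
v'_1 = v1*cos(theta) - v2*sin(theta) = 1*(-0.2079) - (-1)*0.9781 = 0.77
v'_2 = v1*sin(theta) + v2*cos(theta) = 1*0.9781 + (-1)*(-0.2079) = 1.19
v' = 0.77*e1 + 1.19*e2 - 1.00*e3


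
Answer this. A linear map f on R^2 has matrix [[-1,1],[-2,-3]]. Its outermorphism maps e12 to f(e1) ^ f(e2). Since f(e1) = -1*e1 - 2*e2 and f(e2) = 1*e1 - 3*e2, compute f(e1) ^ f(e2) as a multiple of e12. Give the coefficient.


The outermorphism of a linear map f sends e1^e2 to f(e1)^f(e2).
f(e1) = -1*e1 - 2*e2
f(e2) = 1*e1 - 3*e2
f(e1) ^ f(e2) = (-1*e1 - 2*e2) ^ (1*e1 - 3*e2)
= (-1)*(-3)*e12 + (-2)*1*e21
= (3 - (-2))*e12
= 5*e12
Coefficient = 5


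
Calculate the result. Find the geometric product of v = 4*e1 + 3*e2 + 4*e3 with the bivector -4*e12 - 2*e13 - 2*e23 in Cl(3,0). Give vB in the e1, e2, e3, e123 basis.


vB has grade-1 (vector) and grade-3 (trivector) parts: vB = (v _| B) + (v ^ B).
Vector part <vB>_1:
  e1: -v2*b12 - v3*b13 = -(3)*(-4) - (4)*(-2) = 20
  e2: v1*b12 - v3*b23 = (4)*(-4) - (4)*(-2) = -8
  e3: v1*b13 + v2*b23 = (4)*(-2) + (3)*(-2) = -14
Trivector part <vB>_3:
  e123: v1*b23 - v2*b13 + v3*b12 = (4)*(-2) - (3)*(-2) + (4)*(-4) = -18
vB = 20*e1 - 8*e2 - 14*e3 - 18*e123


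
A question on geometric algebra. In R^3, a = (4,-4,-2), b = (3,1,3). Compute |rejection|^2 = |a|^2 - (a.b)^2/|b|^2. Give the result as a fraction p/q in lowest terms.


|a|^2 = 4^2 + (-4)^2 + (-2)^2 = 36
|b|^2 = 3^2 + 1^2 + 3^2 = 19
a . b = 4*3 + (-4)*1 + (-2)*3 = 2
(a.b)^2 = 2^2 = 4
|rej|^2 = 36 - 4/19
= (684 - 4)/19
= 680/19
In lowest terms: 680/19


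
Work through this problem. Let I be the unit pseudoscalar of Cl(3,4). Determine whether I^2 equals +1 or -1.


The pseudoscalar I = e1...e_n (product of all n generators) of Cl(p,q) satisfies I^2 = (-1)^(q + n(n-1)/2).
p = 3, q = 4, n = p + q = 7
n(n-1)/2 = 7 * 6 / 2 = 21
Exponent = q + n(n-1)/2 = 4 + 21 = 25
I^2 = (-1)^25 = -1


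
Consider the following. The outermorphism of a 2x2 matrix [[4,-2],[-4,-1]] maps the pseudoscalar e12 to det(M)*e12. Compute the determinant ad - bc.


The outermorphism of a linear map f sends e1^e2 to f(e1)^f(e2).
f(e1) = 4*e1 - 4*e2
f(e2) = -2*e1 - 1*e2
f(e1) ^ f(e2) = (4*e1 - 4*e2) ^ (-2*e1 - 1*e2)
= 4*(-1)*e12 + (-4)*(-2)*e21
= (-4 - 8)*e12
= -12*e12
Coefficient = -12


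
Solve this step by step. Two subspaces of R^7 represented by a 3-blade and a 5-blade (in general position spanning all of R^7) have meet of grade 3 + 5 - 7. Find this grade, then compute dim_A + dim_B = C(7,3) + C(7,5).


Meet grade = grade(A) + grade(B) - n
= 3 + 5 - 7 = 1
C(7,3) = 35
C(7,5) = 21
dim_A + dim_B = 35 + 21 = 56


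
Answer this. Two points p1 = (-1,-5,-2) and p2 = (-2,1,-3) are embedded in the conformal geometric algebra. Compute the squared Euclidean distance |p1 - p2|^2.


p1 - p2 = (1, -6, 1)
|p1 - p2|^2 = 1^2 + (-6)^2 + 1^2
= 1 + 36 + 1
= 38


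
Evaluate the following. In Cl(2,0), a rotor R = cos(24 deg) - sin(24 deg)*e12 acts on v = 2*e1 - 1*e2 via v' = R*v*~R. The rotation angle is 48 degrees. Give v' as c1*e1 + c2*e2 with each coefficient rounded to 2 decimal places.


Rotor R = cos(24deg) - sin(24deg)*e12
Rotation angle theta = 2 * 24 = 48 degrees
v' = R*v*~R rotates v by theta.
cos(48deg) = 0.6691, sin(48deg) = 0.7431
v'_1 = 2*cos(48deg) - (-1)*sin(48deg)
= 2*0.6691 - (-1)*0.7431
= 2.08
v'_2 = 2*sin(48deg) + (-1)*cos(48deg)
= 2*0.7431 + (-1)*0.6691
= 0.82
v' = 2.08*e1 + 0.82*e2


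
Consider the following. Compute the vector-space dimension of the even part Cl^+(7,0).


Even subalgebra dimension = 2^(n-1)
n = 7 + 0 = 7
2^(7 - 1) = 2^6 = 64
Verification: sum of C(7,k) for even k = 1 + 21 + 35 + 7 = 64
Result = 64


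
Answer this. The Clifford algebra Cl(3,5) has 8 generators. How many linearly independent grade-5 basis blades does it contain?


Number of grade-k basis blades in Cl(p,q) with n = p + q is C(n, k).
n = 3 + 5 = 8
C(8, 5) = 8! / (5! * 3!)
= 40320 / (120 * 6)
= 56


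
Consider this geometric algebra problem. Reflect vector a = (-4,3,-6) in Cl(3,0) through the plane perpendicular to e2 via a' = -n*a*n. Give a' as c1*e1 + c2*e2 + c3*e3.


Reflection formula: a' = -n*a*n, with n = e2 (unit vector, n^2 = 1).
For reflection through hyperplane perp to e2:
The component along e2 flips sign, others stay.
a = (-4, 3, -6)
a' = (-4, -3, -6)
a' = -4*e1 - 3*e2 - 6*e3


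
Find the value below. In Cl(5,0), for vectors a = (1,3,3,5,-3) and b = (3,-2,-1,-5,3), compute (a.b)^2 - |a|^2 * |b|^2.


a . b = 1*3 + 3*(-2) + 3*(-1) + 5*(-5) + (-3)*3
= 3 + (-6) + (-3) + (-25) + (-9) = -40
|a|^2 = 1^2 + 3^2 + 3^2 + 5^2 + (-3)^2 = 53
|b|^2 = 3^2 + (-2)^2 + (-1)^2 + (-5)^2 + 3^2 = 48
(a.b)^2 = (-40)^2 = 1600
|a|^2 * |b|^2 = 53 * 48 = 2544
Result = 1600 - 2544 = -944


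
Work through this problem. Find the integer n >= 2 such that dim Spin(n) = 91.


dim Spin(n) = dim so(n) = n(n-1)/2.
Solve n(n-1)/2 = 91, i.e. n^2 - n - 182 = 0.
Discriminant = 1 + 8*91 = 729
n = (1 + sqrt(729))/2 = (1 + 27)/2 = 14


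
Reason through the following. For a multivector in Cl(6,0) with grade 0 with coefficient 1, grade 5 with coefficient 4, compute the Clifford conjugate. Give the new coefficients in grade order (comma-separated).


Clifford conjugate sign for grade k: (-1)^(k(k+1)/2)
Grade 0: (-1)^(0*1/2) = (-1)^0 = 1, coeff 1 -> 1
Grade 5: (-1)^(5*6/2) = (-1)^15 = -1, coeff 4 -> -4
Conjugated coefficients: 1, -4


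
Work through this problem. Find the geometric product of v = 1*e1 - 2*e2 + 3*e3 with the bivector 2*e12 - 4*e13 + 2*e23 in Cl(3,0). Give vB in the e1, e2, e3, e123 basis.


vB has grade-1 (vector) and grade-3 (trivector) parts: vB = (v _| B) + (v ^ B).
Vector part <vB>_1:
  e1: -v2*b12 - v3*b13 = -(-2)*(2) - (3)*(-4) = 16
  e2: v1*b12 - v3*b23 = (1)*(2) - (3)*(2) = -4
  e3: v1*b13 + v2*b23 = (1)*(-4) + (-2)*(2) = -8
Trivector part <vB>_3:
  e123: v1*b23 - v2*b13 + v3*b12 = (1)*(2) - (-2)*(-4) + (3)*(2) = 0
vB = 16*e1 - 4*e2 - 8*e3 + 0*e123


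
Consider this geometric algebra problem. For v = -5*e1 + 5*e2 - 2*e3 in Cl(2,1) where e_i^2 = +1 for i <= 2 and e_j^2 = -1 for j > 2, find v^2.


v^2 = sum of c_i^2 * e_i^2
Positive signature terms (e_i^2 = +1): (-5)^2 + 5^2 = 50
Negative signature terms (e_j^2 = -1): (-2)^2 = 4
v^2 = 50 - 4 = 46


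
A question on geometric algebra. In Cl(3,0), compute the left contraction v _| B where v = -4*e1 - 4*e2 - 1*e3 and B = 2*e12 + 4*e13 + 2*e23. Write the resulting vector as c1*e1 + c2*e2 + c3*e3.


Left contraction v _| B = <vB>_1 (grade-1 part of the geometric product vB).
Using e1_|e12 = e2, e2_|e12 = -e1, e1_|e13 = e3, e3_|e13 = -e1, e2_|e23 = e3, e3_|e23 = -e2:
e1 coeff: -v2*b12 - v3*b13 = -(-4)*(2) - (-1)*(4) = 12
e2 coeff: v1*b12 - v3*b23 = (-4)*(2) - (-1)*(2) = -6
e3 coeff: v1*b13 + v2*b23 = (-4)*(4) + (-4)*(2) = -24
v _| B = 12*e1 - 6*e2 - 24*e3


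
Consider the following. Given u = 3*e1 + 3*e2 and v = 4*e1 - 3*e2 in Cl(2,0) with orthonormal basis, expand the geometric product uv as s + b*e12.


Expand: (3*e1 + 3*e2)(4*e1 - 3*e2)
= 3*4*e1e1 + 3*(-3)*e1e2 + 3*4*e2e1 + 3*(-3)*e2e2
Using e1^2 = e2^2 = 1, e2e1 = -e1e2:
Scalar part s = 3*4 + 3*(-3) = 12 + (-9) = 3
Bivector part b = 3*(-3) - 3*4 = -9 - 12 = -21
uv = 3 - 21*e12


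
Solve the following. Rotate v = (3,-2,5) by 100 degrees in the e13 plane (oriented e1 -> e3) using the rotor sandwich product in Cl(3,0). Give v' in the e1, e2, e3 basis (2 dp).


Rotor R = cos(50deg) - sin(50deg)*e13
Rotation angle theta = 2 * 50 = 100 degrees in the e13 plane (e1 -> e3).
The component perpendicular to the plane (e2) is invariant: v'_2 = v2 = -2.00
cos(100deg) = -0.1736, sin(100deg) = 0.9848
v'_1 = v1*cos(theta) - v3*sin(theta) = 3*(-0.1736) - 5*0.9848 = -5.44
v'_3 = v1*sin(theta) + v3*cos(theta) = 3*0.9848 + 5*(-0.1736) = 2.09
v' = -5.44*e1 - 2.00*e2 + 2.09*e3


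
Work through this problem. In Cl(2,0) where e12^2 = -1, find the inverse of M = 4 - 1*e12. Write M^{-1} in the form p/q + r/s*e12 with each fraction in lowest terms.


M = 4 - 1*e12, where e12^2 = -1.
Since M commutes with its reverse ~M = a - b*e12, M * ~M = a^2 - b^2*e12^2 = a^2 + b^2.
So M^{-1} = ~M / (a^2 + b^2) = (a - b*e12)/(a^2 + b^2).
a^2 + b^2 = 16 + 1 = 17
Scalar part = 4/17 = 4/17
Bivector coeff = 1/17 = 1/17
M^{-1} = 4/17 + 1/17*e12


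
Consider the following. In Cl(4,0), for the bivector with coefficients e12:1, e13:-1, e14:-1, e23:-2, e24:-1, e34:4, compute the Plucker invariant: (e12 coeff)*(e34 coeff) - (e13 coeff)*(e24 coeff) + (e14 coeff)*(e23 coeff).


Plucker relation: af - be + cd
a*f = 1*4 = 4
b*e = (-1)*(-1) = 1
c*d = (-1)*(-2) = 2
af - be + cd = 4 - 1 + 2
= 5


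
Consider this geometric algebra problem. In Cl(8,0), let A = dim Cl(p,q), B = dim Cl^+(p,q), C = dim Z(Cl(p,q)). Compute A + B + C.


n = 8 + 0 = 8
Total dim = 2^8 = 256
Even subalgebra dim = 2^7 = 128
n is even, so center dim = 1
Sum = 256 + 128 + 1 = 385


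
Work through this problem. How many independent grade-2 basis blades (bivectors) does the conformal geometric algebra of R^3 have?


The conformal model of R^3 uses Cl(4,1) with m = 3 + 2 = 5 generators.
Number of grade-2 blades = C(m, 2) = C(5, 2)
= 5*4/2 = 10


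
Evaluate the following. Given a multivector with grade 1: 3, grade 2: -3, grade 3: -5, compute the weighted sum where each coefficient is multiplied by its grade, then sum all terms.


Grade-weighted sum = sum of grade_k * coefficient_k
1*3 = 3
2*(-3) = -6
3*(-5) = -15
Total = 3 + (-6) + (-15) = -18


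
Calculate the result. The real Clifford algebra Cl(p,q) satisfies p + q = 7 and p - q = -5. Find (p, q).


We need p + q = 7 and p - q = -5.
Adding: 2p = 7 + (-5) = 2, so p = 1.
Then q = 7 - 1 = 6.
(p, q) = (1, 6)


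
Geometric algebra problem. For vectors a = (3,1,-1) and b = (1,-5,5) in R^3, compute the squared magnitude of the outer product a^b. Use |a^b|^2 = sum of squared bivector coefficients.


a wedge b = (a1*b2 - a2*b1)*e12 + (a1*b3 - a3*b1)*e13 + (a2*b3 - a3*b2)*e23
e12 coeff: 3*(-5) - 1*1 = -15 - 1 = -16
e13 coeff: 3*5 - (-1)*1 = 15 - (-1) = 16
e23 coeff: 1*5 - (-1)*(-5) = 5 - 5 = 0
|a wedge b|^2 = (-16)^2 + 16^2 + 0^2
= 256 + 256 + 0
= 512


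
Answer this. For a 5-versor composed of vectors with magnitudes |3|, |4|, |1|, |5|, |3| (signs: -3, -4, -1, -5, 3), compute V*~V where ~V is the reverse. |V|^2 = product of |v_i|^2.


Each vector v_i has |v_i|^2 = s_i^2
Squared scales: (-3)^2 = 9, (-4)^2 = 16, (-1)^2 = 1, (-5)^2 = 25, 3^2 = 9
|V|^2 = 9 * 16 * 1 * 25 * 9
= 32400


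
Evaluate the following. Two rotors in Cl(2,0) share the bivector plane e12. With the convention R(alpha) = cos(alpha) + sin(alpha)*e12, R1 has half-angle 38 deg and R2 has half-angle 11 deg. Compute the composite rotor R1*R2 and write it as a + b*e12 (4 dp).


Same-plane rotors commute and their half-angles add:
R1*R2 = cos(a1 + a2) + sin(a1 + a2)*e12.
a1 + a2 = 38 + 11 = 49 deg
cos(49 deg) = 0.6561
sin(49 deg) = 0.7547
R1*R2 = 0.6561 + 0.7547*e12


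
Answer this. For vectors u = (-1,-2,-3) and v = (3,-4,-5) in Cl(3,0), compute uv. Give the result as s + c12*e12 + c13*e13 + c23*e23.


In Cl(3,0): e_i^2 = 1, e_ie_j = -e_je_i for i != j.
Scalar part = u . v = (-1)*3 + (-2)*(-4) + (-3)*(-5)
= -3 + 8 + 15 = 20
e12 coeff = (-1)*(-4) - (-2)*3 = 4 - (-6) = 10
e13 coeff = (-1)*(-5) - (-3)*3 = 5 - (-9) = 14
e23 coeff = (-2)*(-5) - (-3)*(-4) = 10 - 12 = -2
uv = 20 + 10*e12 + 14*e13 - 2*e23


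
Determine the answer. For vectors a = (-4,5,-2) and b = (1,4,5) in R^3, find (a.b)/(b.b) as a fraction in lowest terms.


Projection coefficient = (a . b) / (b . b)
a . b = (-4)*1 + 5*4 + (-2)*5
= -4 + 20 + (-10) = 6
b . b = 1^2 + 4^2 + 5^2
= 1 + 16 + 25 = 42
Coefficient = 6/42
In lowest terms: 1/7


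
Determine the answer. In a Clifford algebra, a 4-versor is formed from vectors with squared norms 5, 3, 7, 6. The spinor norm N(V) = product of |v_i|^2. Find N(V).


Spinor norm N(V) = |v1|^2 * |v2|^2 * ... * |v4|^2
= 5 * 3 * 7 * 6
Running product: 5, 15, 105, 630
N(V) = 630


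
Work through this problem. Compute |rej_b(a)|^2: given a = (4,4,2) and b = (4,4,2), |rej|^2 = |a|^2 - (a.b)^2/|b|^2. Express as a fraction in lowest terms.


|a|^2 = 4^2 + 4^2 + 2^2 = 36
|b|^2 = 4^2 + 4^2 + 2^2 = 36
a . b = 4*4 + 4*4 + 2*2 = 36
(a.b)^2 = 36^2 = 1296
|rej|^2 = 36 - 1296/36
= (1296 - 1296)/36
= 0/36
In lowest terms: 0/1


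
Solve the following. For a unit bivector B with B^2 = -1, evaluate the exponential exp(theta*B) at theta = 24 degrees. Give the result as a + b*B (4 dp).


For a unit bivector B with B^2 = -1, the exponential series gives
e^(theta*B) = cos(theta) + sin(theta)*B (the GA analogue of Euler's formula).
theta = 24 degrees = 0.418879 rad
cos(24 deg) = 0.9135
sin(24 deg) = 0.4067
exp(theta*B) = 0.9135 + 0.4067*B


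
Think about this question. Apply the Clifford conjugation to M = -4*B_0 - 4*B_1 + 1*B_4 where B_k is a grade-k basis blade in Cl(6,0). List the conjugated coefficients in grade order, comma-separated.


Clifford conjugate sign for grade k: (-1)^(k(k+1)/2)
Grade 0: (-1)^(0*1/2) = (-1)^0 = 1, coeff -4 -> -4
Grade 1: (-1)^(1*2/2) = (-1)^1 = -1, coeff -4 -> 4
Grade 4: (-1)^(4*5/2) = (-1)^10 = 1, coeff 1 -> 1
Conjugated coefficients: -4, 4, 1


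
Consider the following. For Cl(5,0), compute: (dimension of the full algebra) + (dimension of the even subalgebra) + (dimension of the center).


n = 5 + 0 = 5
Total dim = 2^5 = 32
Even subalgebra dim = 2^4 = 16
n is odd, so center dim = 2
Sum = 32 + 16 + 2 = 50


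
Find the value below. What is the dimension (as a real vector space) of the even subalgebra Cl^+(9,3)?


Even subalgebra dimension = 2^(n-1)
n = 9 + 3 = 12
2^(12 - 1) = 2^11 = 2048
Verification: sum of C(12,k) for even k = 1 + 66 + 495 + 924 + 495 + 66 + 1 = 2048
Result = 2048


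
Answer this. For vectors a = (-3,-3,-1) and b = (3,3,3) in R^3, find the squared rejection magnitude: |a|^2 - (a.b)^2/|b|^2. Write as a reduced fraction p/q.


|a|^2 = (-3)^2 + (-3)^2 + (-1)^2 = 19
|b|^2 = 3^2 + 3^2 + 3^2 = 27
a . b = (-3)*3 + (-3)*3 + (-1)*3 = -21
(a.b)^2 = (-21)^2 = 441
|rej|^2 = 19 - 441/27
= (513 - 441)/27
= 72/27
In lowest terms: 8/3


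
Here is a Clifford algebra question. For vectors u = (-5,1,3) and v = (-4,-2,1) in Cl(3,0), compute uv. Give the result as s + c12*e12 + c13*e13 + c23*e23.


In Cl(3,0): e_i^2 = 1, e_ie_j = -e_je_i for i != j.
Scalar part = u . v = (-5)*(-4) + 1*(-2) + 3*1
= 20 + (-2) + 3 = 21
e12 coeff = (-5)*(-2) - 1*(-4) = 10 - (-4) = 14
e13 coeff = (-5)*1 - 3*(-4) = -5 - (-12) = 7
e23 coeff = 1*1 - 3*(-2) = 1 - (-6) = 7
uv = 21 + 14*e12 + 7*e13 + 7*e23


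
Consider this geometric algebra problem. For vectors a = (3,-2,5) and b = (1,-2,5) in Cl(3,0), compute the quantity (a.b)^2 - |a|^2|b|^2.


a . b = 3*1 + (-2)*(-2) + 5*5
= 3 + 4 + 25 = 32
|a|^2 = 3^2 + (-2)^2 + 5^2 = 38
|b|^2 = 1^2 + (-2)^2 + 5^2 = 30
(a.b)^2 = 32^2 = 1024
|a|^2 * |b|^2 = 38 * 30 = 1140
Result = 1024 - 1140 = -116


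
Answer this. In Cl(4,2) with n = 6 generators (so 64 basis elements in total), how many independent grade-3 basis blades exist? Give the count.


Number of grade-k basis blades in Cl(p,q) with n = p + q is C(n, k).
n = 4 + 2 = 6
C(6, 3) = 6! / (3! * 3!)
= 720 / (6 * 6)
= 20


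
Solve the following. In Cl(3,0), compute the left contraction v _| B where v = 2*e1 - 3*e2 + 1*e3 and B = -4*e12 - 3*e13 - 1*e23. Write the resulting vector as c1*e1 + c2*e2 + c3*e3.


Left contraction v _| B = <vB>_1 (grade-1 part of the geometric product vB).
Using e1_|e12 = e2, e2_|e12 = -e1, e1_|e13 = e3, e3_|e13 = -e1, e2_|e23 = e3, e3_|e23 = -e2:
e1 coeff: -v2*b12 - v3*b13 = -(-3)*(-4) - (1)*(-3) = -9
e2 coeff: v1*b12 - v3*b23 = (2)*(-4) - (1)*(-1) = -7
e3 coeff: v1*b13 + v2*b23 = (2)*(-3) + (-3)*(-1) = -3
v _| B = -9*e1 - 7*e2 - 3*e3


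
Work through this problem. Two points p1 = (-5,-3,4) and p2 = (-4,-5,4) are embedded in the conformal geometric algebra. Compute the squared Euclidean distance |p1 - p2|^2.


p1 - p2 = (-1, 2, 0)
|p1 - p2|^2 = (-1)^2 + 2^2 + 0^2
= 1 + 4 + 0
= 5


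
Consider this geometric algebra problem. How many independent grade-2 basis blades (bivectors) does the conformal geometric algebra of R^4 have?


The conformal model of R^4 uses Cl(5,1) with m = 4 + 2 = 6 generators.
Number of grade-2 blades = C(m, 2) = C(6, 2)
= 6*5/2 = 15


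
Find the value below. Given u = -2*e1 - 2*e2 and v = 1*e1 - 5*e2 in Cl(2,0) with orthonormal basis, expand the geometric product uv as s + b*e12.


Expand: (-2*e1 - 2*e2)(1*e1 - 5*e2)
= (-2)*1*e1e1 + (-2)*(-5)*e1e2 + (-2)*1*e2e1 + (-2)*(-5)*e2e2
Using e1^2 = e2^2 = 1, e2e1 = -e1e2:
Scalar part s = (-2)*1 + (-2)*(-5) = -2 + 10 = 8
Bivector part b = (-2)*(-5) - (-2)*1 = 10 - (-2) = 12
uv = 8 + 12*e12


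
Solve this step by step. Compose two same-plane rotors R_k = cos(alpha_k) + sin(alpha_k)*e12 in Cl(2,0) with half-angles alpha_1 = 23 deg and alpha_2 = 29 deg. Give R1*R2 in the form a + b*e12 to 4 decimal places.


Same-plane rotors commute and their half-angles add:
R1*R2 = cos(a1 + a2) + sin(a1 + a2)*e12.
a1 + a2 = 23 + 29 = 52 deg
cos(52 deg) = 0.6157
sin(52 deg) = 0.7880
R1*R2 = 0.6157 + 0.7880*e12


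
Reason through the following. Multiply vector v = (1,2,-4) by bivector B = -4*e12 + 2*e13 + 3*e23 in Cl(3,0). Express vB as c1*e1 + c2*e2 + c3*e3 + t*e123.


vB has grade-1 (vector) and grade-3 (trivector) parts: vB = (v _| B) + (v ^ B).
Vector part <vB>_1:
  e1: -v2*b12 - v3*b13 = -(2)*(-4) - (-4)*(2) = 16
  e2: v1*b12 - v3*b23 = (1)*(-4) - (-4)*(3) = 8
  e3: v1*b13 + v2*b23 = (1)*(2) + (2)*(3) = 8
Trivector part <vB>_3:
  e123: v1*b23 - v2*b13 + v3*b12 = (1)*(3) - (2)*(2) + (-4)*(-4) = 15
vB = 16*e1 + 8*e2 + 8*e3 + 15*e123


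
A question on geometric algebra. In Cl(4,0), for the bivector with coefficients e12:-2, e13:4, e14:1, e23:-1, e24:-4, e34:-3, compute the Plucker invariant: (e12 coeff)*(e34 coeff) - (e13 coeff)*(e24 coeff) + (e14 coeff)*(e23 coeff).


Plucker relation: af - be + cd
a*f = (-2)*(-3) = 6
b*e = 4*(-4) = -16
c*d = 1*(-1) = -1
af - be + cd = 6 - (-16) + (-1)
= 21


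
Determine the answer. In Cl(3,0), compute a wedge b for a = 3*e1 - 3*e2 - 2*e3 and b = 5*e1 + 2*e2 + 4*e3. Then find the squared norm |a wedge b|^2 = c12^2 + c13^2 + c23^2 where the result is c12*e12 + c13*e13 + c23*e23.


a wedge b = (a1*b2 - a2*b1)*e12 + (a1*b3 - a3*b1)*e13 + (a2*b3 - a3*b2)*e23
e12 coeff: 3*2 - (-3)*5 = 6 - (-15) = 21
e13 coeff: 3*4 - (-2)*5 = 12 - (-10) = 22
e23 coeff: (-3)*4 - (-2)*2 = -12 - (-4) = -8
|a wedge b|^2 = 21^2 + 22^2 + (-8)^2
= 441 + 484 + 64
= 989


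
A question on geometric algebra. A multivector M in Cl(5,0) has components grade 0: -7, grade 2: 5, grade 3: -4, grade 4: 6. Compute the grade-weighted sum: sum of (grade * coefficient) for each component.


Grade-weighted sum = sum of grade_k * coefficient_k
0*(-7) = 0
2*5 = 10
3*(-4) = -12
4*6 = 24
Total = 0 + 10 + (-12) + 24 = 22


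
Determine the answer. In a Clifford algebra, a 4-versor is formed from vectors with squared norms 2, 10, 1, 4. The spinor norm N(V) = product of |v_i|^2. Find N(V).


Spinor norm N(V) = |v1|^2 * |v2|^2 * ... * |v4|^2
= 2 * 10 * 1 * 4
Running product: 2, 20, 20, 80
N(V) = 80


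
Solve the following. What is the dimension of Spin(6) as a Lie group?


Spin(n) double-covers SO(n); both have Lie algebra so(n) of dimension n(n-1)/2.
n = 6
n(n-1) = 6 * 5 = 30
dim Spin(6) = 30/2 = 15


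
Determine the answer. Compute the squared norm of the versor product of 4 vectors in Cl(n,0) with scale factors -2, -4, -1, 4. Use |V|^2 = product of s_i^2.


Each vector v_i has |v_i|^2 = s_i^2
Squared scales: (-2)^2 = 4, (-4)^2 = 16, (-1)^2 = 1, 4^2 = 16
|V|^2 = 4 * 16 * 1 * 16
= 1024


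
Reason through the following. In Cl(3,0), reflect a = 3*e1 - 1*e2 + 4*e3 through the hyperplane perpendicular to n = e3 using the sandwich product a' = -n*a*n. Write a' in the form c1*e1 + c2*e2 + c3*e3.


Reflection formula: a' = -n*a*n, with n = e3 (unit vector, n^2 = 1).
For reflection through hyperplane perp to e3:
The component along e3 flips sign, others stay.
a = (3, -1, 4)
a' = (3, -1, -4)
a' = 3*e1 - 1*e2 - 4*e3


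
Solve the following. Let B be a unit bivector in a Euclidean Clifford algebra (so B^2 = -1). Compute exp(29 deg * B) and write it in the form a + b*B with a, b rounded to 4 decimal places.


For a unit bivector B with B^2 = -1, the exponential series gives
e^(theta*B) = cos(theta) + sin(theta)*B (the GA analogue of Euler's formula).
theta = 29 degrees = 0.506145 rad
cos(29 deg) = 0.8746
sin(29 deg) = 0.4848
exp(theta*B) = 0.8746 + 0.4848*B


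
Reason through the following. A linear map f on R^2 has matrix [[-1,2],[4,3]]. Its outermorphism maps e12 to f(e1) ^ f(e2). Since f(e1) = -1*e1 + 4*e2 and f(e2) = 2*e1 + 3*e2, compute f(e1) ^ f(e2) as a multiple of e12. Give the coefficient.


The outermorphism of a linear map f sends e1^e2 to f(e1)^f(e2).
f(e1) = -1*e1 + 4*e2
f(e2) = 2*e1 + 3*e2
f(e1) ^ f(e2) = (-1*e1 + 4*e2) ^ (2*e1 + 3*e2)
= (-1)*3*e12 + 4*2*e21
= (-3 - 8)*e12
= -11*e12
Coefficient = -11


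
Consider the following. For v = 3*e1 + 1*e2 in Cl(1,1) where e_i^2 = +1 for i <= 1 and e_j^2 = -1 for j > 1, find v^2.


v^2 = sum of c_i^2 * e_i^2
Positive signature terms (e_i^2 = +1): 3^2 = 9
Negative signature terms (e_j^2 = -1): 1^2 = 1
v^2 = 9 - 1 = 8


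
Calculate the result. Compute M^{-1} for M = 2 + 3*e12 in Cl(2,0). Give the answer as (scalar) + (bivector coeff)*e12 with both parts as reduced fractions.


M = 2 + 3*e12, where e12^2 = -1.
Since M commutes with its reverse ~M = a - b*e12, M * ~M = a^2 - b^2*e12^2 = a^2 + b^2.
So M^{-1} = ~M / (a^2 + b^2) = (a - b*e12)/(a^2 + b^2).
a^2 + b^2 = 4 + 9 = 13
Scalar part = 2/13 = 2/13
Bivector coeff = -3/13 = -3/13
M^{-1} = 2/13 - 3/13*e12


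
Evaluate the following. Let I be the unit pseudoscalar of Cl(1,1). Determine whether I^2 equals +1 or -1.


The pseudoscalar I = e1...e_n (product of all n generators) of Cl(p,q) satisfies I^2 = (-1)^(q + n(n-1)/2).
p = 1, q = 1, n = p + q = 2
n(n-1)/2 = 2 * 1 / 2 = 1
Exponent = q + n(n-1)/2 = 1 + 1 = 2
I^2 = (-1)^2 = +1


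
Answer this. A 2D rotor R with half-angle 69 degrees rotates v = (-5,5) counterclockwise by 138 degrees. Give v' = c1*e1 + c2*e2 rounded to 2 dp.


Rotor R = cos(69deg) - sin(69deg)*e12
Rotation angle theta = 2 * 69 = 138 degrees
v' = R*v*~R rotates v by theta.
cos(138deg) = -0.7431, sin(138deg) = 0.6691
v'_1 = -5*cos(138deg) - 5*sin(138deg)
= -5*(-0.7431) - 5*0.6691
= 0.37
v'_2 = -5*sin(138deg) + 5*cos(138deg)
= -5*0.6691 + 5*(-0.7431)
= -7.06
v' = 0.37*e1 - 7.06*e2


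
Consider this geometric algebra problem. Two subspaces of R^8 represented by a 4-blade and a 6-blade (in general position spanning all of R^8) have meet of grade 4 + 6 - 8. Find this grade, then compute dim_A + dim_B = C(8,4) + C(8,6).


Meet grade = grade(A) + grade(B) - n
= 4 + 6 - 8 = 2
C(8,4) = 70
C(8,6) = 28
dim_A + dim_B = 70 + 28 = 98


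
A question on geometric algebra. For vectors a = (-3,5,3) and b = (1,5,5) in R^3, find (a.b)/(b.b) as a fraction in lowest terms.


Projection coefficient = (a . b) / (b . b)
a . b = (-3)*1 + 5*5 + 3*5
= -3 + 25 + 15 = 37
b . b = 1^2 + 5^2 + 5^2
= 1 + 25 + 25 = 51
Coefficient = 37/51
In lowest terms: 37/51


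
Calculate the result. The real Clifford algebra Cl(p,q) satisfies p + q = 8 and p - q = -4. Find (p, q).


We need p + q = 8 and p - q = -4.
Adding: 2p = 8 + (-4) = 4, so p = 2.
Then q = 8 - 2 = 6.
(p, q) = (2, 6)


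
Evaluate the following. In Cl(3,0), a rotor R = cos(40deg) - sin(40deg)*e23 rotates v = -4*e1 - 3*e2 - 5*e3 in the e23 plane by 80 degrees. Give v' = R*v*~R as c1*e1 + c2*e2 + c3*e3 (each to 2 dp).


Rotor R = cos(40deg) - sin(40deg)*e23
Rotation angle theta = 2 * 40 = 80 degrees in the e23 plane (e2 -> e3).
The component perpendicular to the plane (e1) is invariant: v'_1 = v1 = -4.00
cos(80deg) = 0.1736, sin(80deg) = 0.9848
v'_2 = v2*cos(theta) - v3*sin(theta) = -3*0.1736 - (-5)*0.9848 = 4.40
v'_3 = v2*sin(theta) + v3*cos(theta) = -3*0.9848 + (-5)*0.1736 = -3.82
v' = -4.00*e1 + 4.40*e2 - 3.82*e3


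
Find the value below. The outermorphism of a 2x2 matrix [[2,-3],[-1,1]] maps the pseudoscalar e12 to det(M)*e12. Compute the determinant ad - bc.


The outermorphism of a linear map f sends e1^e2 to f(e1)^f(e2).
f(e1) = 2*e1 - 1*e2
f(e2) = -3*e1 + 1*e2
f(e1) ^ f(e2) = (2*e1 - 1*e2) ^ (-3*e1 + 1*e2)
= 2*1*e12 + (-1)*(-3)*e21
= (2 - 3)*e12
= -1*e12
Coefficient = -1


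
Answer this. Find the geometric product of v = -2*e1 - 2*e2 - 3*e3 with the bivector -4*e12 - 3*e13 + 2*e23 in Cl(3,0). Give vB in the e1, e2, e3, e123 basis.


vB has grade-1 (vector) and grade-3 (trivector) parts: vB = (v _| B) + (v ^ B).
Vector part <vB>_1:
  e1: -v2*b12 - v3*b13 = -(-2)*(-4) - (-3)*(-3) = -17
  e2: v1*b12 - v3*b23 = (-2)*(-4) - (-3)*(2) = 14
  e3: v1*b13 + v2*b23 = (-2)*(-3) + (-2)*(2) = 2
Trivector part <vB>_3:
  e123: v1*b23 - v2*b13 + v3*b12 = (-2)*(2) - (-2)*(-3) + (-3)*(-4) = 2
vB = -17*e1 + 14*e2 + 2*e3 + 2*e123


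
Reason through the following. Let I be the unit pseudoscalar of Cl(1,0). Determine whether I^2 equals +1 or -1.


The pseudoscalar I = e1...e_n (product of all n generators) of Cl(p,q) satisfies I^2 = (-1)^(q + n(n-1)/2).
p = 1, q = 0, n = p + q = 1
n(n-1)/2 = 1 * 0 / 2 = 0
Exponent = q + n(n-1)/2 = 0 + 0 = 0
I^2 = (-1)^0 = +1


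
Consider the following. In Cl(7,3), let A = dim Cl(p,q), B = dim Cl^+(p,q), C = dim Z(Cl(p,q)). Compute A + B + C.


n = 7 + 3 = 10
Total dim = 2^10 = 1024
Even subalgebra dim = 2^9 = 512
n is even, so center dim = 1
Sum = 1024 + 512 + 1 = 1537


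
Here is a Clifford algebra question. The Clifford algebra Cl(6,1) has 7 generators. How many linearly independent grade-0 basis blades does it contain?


Number of grade-k basis blades in Cl(p,q) with n = p + q is C(n, k).
n = 6 + 1 = 7
C(7, 0) = 7! / (0! * 7!)
= 5040 / (1 * 5040)
= 1


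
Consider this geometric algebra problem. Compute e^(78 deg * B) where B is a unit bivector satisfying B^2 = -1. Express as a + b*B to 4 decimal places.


For a unit bivector B with B^2 = -1, the exponential series gives
e^(theta*B) = cos(theta) + sin(theta)*B (the GA analogue of Euler's formula).
theta = 78 degrees = 1.361357 rad
cos(78 deg) = 0.2079
sin(78 deg) = 0.9781
exp(theta*B) = 0.2079 + 0.9781*B


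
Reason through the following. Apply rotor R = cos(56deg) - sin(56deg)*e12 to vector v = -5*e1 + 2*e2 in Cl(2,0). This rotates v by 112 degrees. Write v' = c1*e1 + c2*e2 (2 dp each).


Rotor R = cos(56deg) - sin(56deg)*e12
Rotation angle theta = 2 * 56 = 112 degrees
v' = R*v*~R rotates v by theta.
cos(112deg) = -0.3746, sin(112deg) = 0.9272
v'_1 = -5*cos(112deg) - 2*sin(112deg)
= -5*(-0.3746) - 2*0.9272
= 0.02
v'_2 = -5*sin(112deg) + 2*cos(112deg)
= -5*0.9272 + 2*(-0.3746)
= -5.39
v' = 0.02*e1 - 5.39*e2


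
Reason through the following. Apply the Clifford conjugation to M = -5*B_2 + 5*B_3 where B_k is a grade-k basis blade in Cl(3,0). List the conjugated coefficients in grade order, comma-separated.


Clifford conjugate sign for grade k: (-1)^(k(k+1)/2)
Grade 2: (-1)^(2*3/2) = (-1)^3 = -1, coeff -5 -> 5
Grade 3: (-1)^(3*4/2) = (-1)^6 = 1, coeff 5 -> 5
Conjugated coefficients: 5, 5


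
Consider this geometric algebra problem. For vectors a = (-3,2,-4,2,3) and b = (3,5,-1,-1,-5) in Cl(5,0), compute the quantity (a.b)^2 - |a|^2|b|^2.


a . b = (-3)*3 + 2*5 + (-4)*(-1) + 2*(-1) + 3*(-5)
= -9 + 10 + 4 + (-2) + (-15) = -12
|a|^2 = (-3)^2 + 2^2 + (-4)^2 + 2^2 + 3^2 = 42
|b|^2 = 3^2 + 5^2 + (-1)^2 + (-1)^2 + (-5)^2 = 61
(a.b)^2 = (-12)^2 = 144
|a|^2 * |b|^2 = 42 * 61 = 2562
Result = 144 - 2562 = -2418


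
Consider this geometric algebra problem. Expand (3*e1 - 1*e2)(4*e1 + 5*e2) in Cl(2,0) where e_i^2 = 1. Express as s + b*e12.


Expand: (3*e1 - 1*e2)(4*e1 + 5*e2)
= 3*4*e1e1 + 3*5*e1e2 + (-1)*4*e2e1 + (-1)*5*e2e2
Using e1^2 = e2^2 = 1, e2e1 = -e1e2:
Scalar part s = 3*4 + (-1)*5 = 12 + (-5) = 7
Bivector part b = 3*5 - (-1)*4 = 15 - (-4) = 19
uv = 7 + 19*e12


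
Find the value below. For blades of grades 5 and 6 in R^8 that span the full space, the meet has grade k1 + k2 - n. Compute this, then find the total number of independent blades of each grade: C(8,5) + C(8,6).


Meet grade = grade(A) + grade(B) - n
= 5 + 6 - 8 = 3
C(8,5) = 56
C(8,6) = 28
dim_A + dim_B = 56 + 28 = 84


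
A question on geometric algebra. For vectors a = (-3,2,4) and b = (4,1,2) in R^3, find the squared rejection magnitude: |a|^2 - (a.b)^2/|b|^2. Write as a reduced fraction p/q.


|a|^2 = (-3)^2 + 2^2 + 4^2 = 29
|b|^2 = 4^2 + 1^2 + 2^2 = 21
a . b = (-3)*4 + 2*1 + 4*2 = -2
(a.b)^2 = (-2)^2 = 4
|rej|^2 = 29 - 4/21
= (609 - 4)/21
= 605/21
In lowest terms: 605/21


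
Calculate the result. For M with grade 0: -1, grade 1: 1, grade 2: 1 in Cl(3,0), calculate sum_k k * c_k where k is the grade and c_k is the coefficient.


Grade-weighted sum = sum of grade_k * coefficient_k
0*(-1) = 0
1*1 = 1
2*1 = 2
Total = 0 + 1 + 2 = 3


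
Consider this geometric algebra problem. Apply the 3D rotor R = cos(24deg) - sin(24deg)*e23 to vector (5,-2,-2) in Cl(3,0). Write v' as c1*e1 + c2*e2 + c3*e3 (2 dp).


Rotor R = cos(24deg) - sin(24deg)*e23
Rotation angle theta = 2 * 24 = 48 degrees in the e23 plane (e2 -> e3).
The component perpendicular to the plane (e1) is invariant: v'_1 = v1 = 5.00
cos(48deg) = 0.6691, sin(48deg) = 0.7431
v'_2 = v2*cos(theta) - v3*sin(theta) = -2*0.6691 - (-2)*0.7431 = 0.15
v'_3 = v2*sin(theta) + v3*cos(theta) = -2*0.7431 + (-2)*0.6691 = -2.82
v' = 5.00*e1 + 0.15*e2 - 2.82*e3


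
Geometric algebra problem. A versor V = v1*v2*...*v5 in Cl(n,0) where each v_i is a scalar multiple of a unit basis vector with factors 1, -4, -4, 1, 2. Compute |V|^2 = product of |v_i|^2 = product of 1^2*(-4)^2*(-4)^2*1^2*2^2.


Each vector v_i has |v_i|^2 = s_i^2
Squared scales: 1^2 = 1, (-4)^2 = 16, (-4)^2 = 16, 1^2 = 1, 2^2 = 4
|V|^2 = 1 * 16 * 16 * 1 * 4
= 1024


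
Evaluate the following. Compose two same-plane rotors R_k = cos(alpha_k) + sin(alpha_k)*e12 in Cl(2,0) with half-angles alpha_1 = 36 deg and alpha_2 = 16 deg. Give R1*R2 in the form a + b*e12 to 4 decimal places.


Same-plane rotors commute and their half-angles add:
R1*R2 = cos(a1 + a2) + sin(a1 + a2)*e12.
a1 + a2 = 36 + 16 = 52 deg
cos(52 deg) = 0.6157
sin(52 deg) = 0.7880
R1*R2 = 0.6157 + 0.7880*e12


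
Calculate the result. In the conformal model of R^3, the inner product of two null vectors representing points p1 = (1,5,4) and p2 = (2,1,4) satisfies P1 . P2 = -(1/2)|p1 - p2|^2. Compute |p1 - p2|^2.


p1 - p2 = (-1, 4, 0)
|p1 - p2|^2 = (-1)^2 + 4^2 + 0^2
= 1 + 16 + 0
= 17


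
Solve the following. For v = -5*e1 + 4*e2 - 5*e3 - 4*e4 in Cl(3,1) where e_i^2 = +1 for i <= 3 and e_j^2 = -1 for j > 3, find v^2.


v^2 = sum of c_i^2 * e_i^2
Positive signature terms (e_i^2 = +1): (-5)^2 + 4^2 + (-5)^2 = 66
Negative signature terms (e_j^2 = -1): (-4)^2 = 16
v^2 = 66 - 16 = 50


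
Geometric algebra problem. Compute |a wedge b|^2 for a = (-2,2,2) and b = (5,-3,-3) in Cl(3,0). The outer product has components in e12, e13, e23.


a wedge b = (a1*b2 - a2*b1)*e12 + (a1*b3 - a3*b1)*e13 + (a2*b3 - a3*b2)*e23
e12 coeff: (-2)*(-3) - 2*5 = 6 - 10 = -4
e13 coeff: (-2)*(-3) - 2*5 = 6 - 10 = -4
e23 coeff: 2*(-3) - 2*(-3) = -6 - (-6) = 0
|a wedge b|^2 = (-4)^2 + (-4)^2 + 0^2
= 16 + 16 + 0
= 32


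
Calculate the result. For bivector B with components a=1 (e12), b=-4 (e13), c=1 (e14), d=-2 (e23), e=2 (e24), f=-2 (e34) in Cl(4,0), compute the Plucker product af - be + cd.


Plucker relation: af - be + cd
a*f = 1*(-2) = -2
b*e = (-4)*2 = -8
c*d = 1*(-2) = -2
af - be + cd = -2 - (-8) + (-2)
= 4


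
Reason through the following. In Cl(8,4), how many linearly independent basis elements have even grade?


Even subalgebra dimension = 2^(n-1)
n = 8 + 4 = 12
2^(12 - 1) = 2^11 = 2048
Verification: sum of C(12,k) for even k = 1 + 66 + 495 + 924 + 495 + 66 + 1 = 2048
Result = 2048


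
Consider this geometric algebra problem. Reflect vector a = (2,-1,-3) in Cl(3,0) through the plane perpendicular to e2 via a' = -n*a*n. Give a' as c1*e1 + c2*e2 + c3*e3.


Reflection formula: a' = -n*a*n, with n = e2 (unit vector, n^2 = 1).
For reflection through hyperplane perp to e2:
The component along e2 flips sign, others stay.
a = (2, -1, -3)
a' = (2, 1, -3)
a' = 2*e1 + 1*e2 - 3*e3


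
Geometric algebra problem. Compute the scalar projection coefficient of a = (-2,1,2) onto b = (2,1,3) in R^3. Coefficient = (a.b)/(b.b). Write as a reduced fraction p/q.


Projection coefficient = (a . b) / (b . b)
a . b = (-2)*2 + 1*1 + 2*3
= -4 + 1 + 6 = 3
b . b = 2^2 + 1^2 + 3^2
= 4 + 1 + 9 = 14
Coefficient = 3/14
In lowest terms: 3/14


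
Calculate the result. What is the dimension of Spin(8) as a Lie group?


Spin(n) double-covers SO(n); both have Lie algebra so(n) of dimension n(n-1)/2.
n = 8
n(n-1) = 8 * 7 = 56
dim Spin(8) = 56/2 = 28


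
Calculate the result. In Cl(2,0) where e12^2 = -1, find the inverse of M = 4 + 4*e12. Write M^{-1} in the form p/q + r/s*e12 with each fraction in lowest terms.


M = 4 + 4*e12, where e12^2 = -1.
Since M commutes with its reverse ~M = a - b*e12, M * ~M = a^2 - b^2*e12^2 = a^2 + b^2.
So M^{-1} = ~M / (a^2 + b^2) = (a - b*e12)/(a^2 + b^2).
a^2 + b^2 = 16 + 16 = 32
Scalar part = 4/32 = 1/8
Bivector coeff = -4/32 = -1/8
M^{-1} = 1/8 - 1/8*e12


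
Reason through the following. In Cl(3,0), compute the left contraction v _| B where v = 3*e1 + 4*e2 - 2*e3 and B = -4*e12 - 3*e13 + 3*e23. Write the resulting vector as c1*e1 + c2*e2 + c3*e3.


Left contraction v _| B = <vB>_1 (grade-1 part of the geometric product vB).
Using e1_|e12 = e2, e2_|e12 = -e1, e1_|e13 = e3, e3_|e13 = -e1, e2_|e23 = e3, e3_|e23 = -e2:
e1 coeff: -v2*b12 - v3*b13 = -(4)*(-4) - (-2)*(-3) = 10
e2 coeff: v1*b12 - v3*b23 = (3)*(-4) - (-2)*(3) = -6
e3 coeff: v1*b13 + v2*b23 = (3)*(-3) + (4)*(3) = 3
v _| B = 10*e1 - 6*e2 + 3*e3


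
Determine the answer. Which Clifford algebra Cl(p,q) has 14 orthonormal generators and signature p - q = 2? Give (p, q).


We need p + q = 14 and p - q = 2.
Adding: 2p = 14 + 2 = 16, so p = 8.
Then q = 14 - 8 = 6.
(p, q) = (8, 6)


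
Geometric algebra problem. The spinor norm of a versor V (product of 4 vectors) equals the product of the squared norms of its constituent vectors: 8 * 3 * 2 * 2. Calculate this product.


Spinor norm N(V) = |v1|^2 * |v2|^2 * ... * |v4|^2
= 8 * 3 * 2 * 2
Running product: 8, 24, 48, 96
N(V) = 96


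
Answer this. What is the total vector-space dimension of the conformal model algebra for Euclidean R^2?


The conformal model of R^2 uses Cl(3,1): the 2 Euclidean generators plus two extra orthogonal generators e+ (e+^2 = +1) and e- (e-^2 = -1), from which the null vectors e0, einf are built.
Number of generators m = 2 + 2 = 4.
dim Cl(p,q) = 2^m = 2^4 = 16


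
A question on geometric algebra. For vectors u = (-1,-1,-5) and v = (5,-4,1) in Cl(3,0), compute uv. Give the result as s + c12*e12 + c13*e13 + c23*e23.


In Cl(3,0): e_i^2 = 1, e_ie_j = -e_je_i for i != j.
Scalar part = u . v = (-1)*5 + (-1)*(-4) + (-5)*1
= -5 + 4 + (-5) = -6
e12 coeff = (-1)*(-4) - (-1)*5 = 4 - (-5) = 9
e13 coeff = (-1)*1 - (-5)*5 = -1 - (-25) = 24
e23 coeff = (-1)*1 - (-5)*(-4) = -1 - 20 = -21
uv = -6 + 9*e12 + 24*e13 - 21*e23


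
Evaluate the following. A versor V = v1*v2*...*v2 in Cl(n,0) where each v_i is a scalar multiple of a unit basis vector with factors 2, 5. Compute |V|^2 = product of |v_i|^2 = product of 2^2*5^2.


Each vector v_i has |v_i|^2 = s_i^2
Squared scales: 2^2 = 4, 5^2 = 25
|V|^2 = 4 * 25
= 100


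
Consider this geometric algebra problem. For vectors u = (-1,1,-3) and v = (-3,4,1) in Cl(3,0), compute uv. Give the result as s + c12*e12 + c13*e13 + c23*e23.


In Cl(3,0): e_i^2 = 1, e_ie_j = -e_je_i for i != j.
Scalar part = u . v = (-1)*(-3) + 1*4 + (-3)*1
= 3 + 4 + (-3) = 4
e12 coeff = (-1)*4 - 1*(-3) = -4 - (-3) = -1
e13 coeff = (-1)*1 - (-3)*(-3) = -1 - 9 = -10
e23 coeff = 1*1 - (-3)*4 = 1 - (-12) = 13
uv = 4 - 1*e12 - 10*e13 + 13*e23


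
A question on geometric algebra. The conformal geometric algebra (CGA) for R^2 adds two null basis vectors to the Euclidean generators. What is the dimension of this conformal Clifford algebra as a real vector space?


The conformal model of R^2 uses Cl(3,1): the 2 Euclidean generators plus two extra orthogonal generators e+ (e+^2 = +1) and e- (e-^2 = -1), from which the null vectors e0, einf are built.
Number of generators m = 2 + 2 = 4.
dim Cl(p,q) = 2^m = 2^4 = 16


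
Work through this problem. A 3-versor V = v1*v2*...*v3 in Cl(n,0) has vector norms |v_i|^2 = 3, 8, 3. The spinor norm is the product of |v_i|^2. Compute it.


Spinor norm N(V) = |v1|^2 * |v2|^2 * ... * |v3|^2
= 3 * 8 * 3
Running product: 3, 24, 72
N(V) = 72


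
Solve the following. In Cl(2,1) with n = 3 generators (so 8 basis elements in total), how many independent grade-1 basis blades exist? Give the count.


Number of grade-k basis blades in Cl(p,q) with n = p + q is C(n, k).
n = 2 + 1 = 3
C(3, 1) = 3! / (1! * 2!)
= 6 / (1 * 2)
= 3


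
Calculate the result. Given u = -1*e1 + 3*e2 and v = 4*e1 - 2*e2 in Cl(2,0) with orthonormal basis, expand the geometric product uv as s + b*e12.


Expand: (-1*e1 + 3*e2)(4*e1 - 2*e2)
= (-1)*4*e1e1 + (-1)*(-2)*e1e2 + 3*4*e2e1 + 3*(-2)*e2e2
Using e1^2 = e2^2 = 1, e2e1 = -e1e2:
Scalar part s = (-1)*4 + 3*(-2) = -4 + (-6) = -10
Bivector part b = (-1)*(-2) - 3*4 = 2 - 12 = -10
uv = -10 - 10*e12


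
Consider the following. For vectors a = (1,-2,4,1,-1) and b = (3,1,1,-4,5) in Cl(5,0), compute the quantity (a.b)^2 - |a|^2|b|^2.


a . b = 1*3 + (-2)*1 + 4*1 + 1*(-4) + (-1)*5
= 3 + (-2) + 4 + (-4) + (-5) = -4
|a|^2 = 1^2 + (-2)^2 + 4^2 + 1^2 + (-1)^2 = 23
|b|^2 = 3^2 + 1^2 + 1^2 + (-4)^2 + 5^2 = 52
(a.b)^2 = (-4)^2 = 16
|a|^2 * |b|^2 = 23 * 52 = 1196
Result = 16 - 1196 = -1180


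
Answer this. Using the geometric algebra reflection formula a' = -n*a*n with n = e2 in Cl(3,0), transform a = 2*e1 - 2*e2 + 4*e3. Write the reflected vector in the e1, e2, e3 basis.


Reflection formula: a' = -n*a*n, with n = e2 (unit vector, n^2 = 1).
For reflection through hyperplane perp to e2:
The component along e2 flips sign, others stay.
a = (2, -2, 4)
a' = (2, 2, 4)
a' = 2*e1 + 2*e2 + 4*e3


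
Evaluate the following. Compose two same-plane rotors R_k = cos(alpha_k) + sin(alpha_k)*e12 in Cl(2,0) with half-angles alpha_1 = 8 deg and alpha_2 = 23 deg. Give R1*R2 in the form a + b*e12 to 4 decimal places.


Same-plane rotors commute and their half-angles add:
R1*R2 = cos(a1 + a2) + sin(a1 + a2)*e12.
a1 + a2 = 8 + 23 = 31 deg
cos(31 deg) = 0.8572
sin(31 deg) = 0.5150
R1*R2 = 0.8572 + 0.5150*e12


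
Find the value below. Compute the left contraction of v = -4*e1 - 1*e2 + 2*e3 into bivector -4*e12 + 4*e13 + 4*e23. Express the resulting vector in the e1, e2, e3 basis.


Left contraction v _| B = <vB>_1 (grade-1 part of the geometric product vB).
Using e1_|e12 = e2, e2_|e12 = -e1, e1_|e13 = e3, e3_|e13 = -e1, e2_|e23 = e3, e3_|e23 = -e2:
e1 coeff: -v2*b12 - v3*b13 = -(-1)*(-4) - (2)*(4) = -12
e2 coeff: v1*b12 - v3*b23 = (-4)*(-4) - (2)*(4) = 8
e3 coeff: v1*b13 + v2*b23 = (-4)*(4) + (-1)*(4) = -20
v _| B = -12*e1 + 8*e2 - 20*e3
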